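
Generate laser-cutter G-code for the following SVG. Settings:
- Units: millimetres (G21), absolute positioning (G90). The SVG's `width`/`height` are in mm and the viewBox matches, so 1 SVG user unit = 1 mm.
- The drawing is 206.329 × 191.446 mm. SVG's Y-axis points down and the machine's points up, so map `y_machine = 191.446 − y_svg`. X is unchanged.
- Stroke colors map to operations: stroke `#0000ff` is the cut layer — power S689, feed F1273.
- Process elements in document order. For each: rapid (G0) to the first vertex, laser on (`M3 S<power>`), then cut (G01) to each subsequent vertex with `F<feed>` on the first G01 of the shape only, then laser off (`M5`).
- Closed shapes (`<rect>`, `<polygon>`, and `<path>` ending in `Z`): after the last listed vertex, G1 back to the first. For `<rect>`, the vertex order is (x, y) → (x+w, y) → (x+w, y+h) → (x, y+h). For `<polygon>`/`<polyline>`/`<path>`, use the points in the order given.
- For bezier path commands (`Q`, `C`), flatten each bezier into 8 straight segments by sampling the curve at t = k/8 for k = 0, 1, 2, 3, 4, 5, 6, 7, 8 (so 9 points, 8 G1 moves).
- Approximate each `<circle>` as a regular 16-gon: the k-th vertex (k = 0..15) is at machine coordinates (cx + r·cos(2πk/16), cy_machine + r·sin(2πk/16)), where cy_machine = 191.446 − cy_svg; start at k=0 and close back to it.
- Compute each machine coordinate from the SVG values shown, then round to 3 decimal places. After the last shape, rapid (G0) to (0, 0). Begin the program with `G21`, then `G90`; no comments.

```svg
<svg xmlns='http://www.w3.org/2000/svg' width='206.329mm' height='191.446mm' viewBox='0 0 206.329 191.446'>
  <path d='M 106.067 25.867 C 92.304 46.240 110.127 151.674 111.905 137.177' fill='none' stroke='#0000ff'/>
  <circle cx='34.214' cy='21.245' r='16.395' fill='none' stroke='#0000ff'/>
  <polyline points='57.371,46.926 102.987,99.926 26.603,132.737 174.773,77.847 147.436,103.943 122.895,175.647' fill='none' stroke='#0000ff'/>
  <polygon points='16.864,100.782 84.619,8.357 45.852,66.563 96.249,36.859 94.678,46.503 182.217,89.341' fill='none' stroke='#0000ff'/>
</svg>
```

1 u = 1 mm; y_m = 191.446 − y.

[1] `<path>` cubic bezier, #0000ff→cut S689 F1273: (106.067,165.579) → (102.293,154.352) → (100.923,137.553) → (101.397,117.584) → (103.158,96.848) → (105.648,77.746) → (108.307,62.680) → (110.579,54.054) → (111.905,54.269)

[2] `<circle>` circle, #0000ff→cut S689 F1273: (50.609,170.201) → (49.361,176.475) → (45.807,181.794) → (40.488,185.348) → (34.214,186.596) → (27.940,185.348) → (22.621,181.794) → (19.067,176.475) → (17.819,170.201) → (19.067,163.927) → (22.621,158.608) → (27.940,155.054) → (34.214,153.806) → (40.488,155.054) → (45.807,158.608) → (49.361,163.927) → (50.609,170.201) (closed)

[3] `<polyline>` open polyline, #0000ff→cut S689 F1273: (57.371,144.520) → (102.987,91.520) → (26.603,58.709) → (174.773,113.599) → (147.436,87.503) → (122.895,15.799)

[4] `<polygon>` closed polygon, #0000ff→cut S689 F1273: (16.864,90.664) → (84.619,183.089) → (45.852,124.883) → (96.249,154.587) → (94.678,144.943) → (182.217,102.105) → (16.864,90.664) (closed)

G21
G90
G0 X106.067 Y165.579
M3 S689
G01 X102.293 Y154.352 F1273
G01 X100.923 Y137.553
G01 X101.397 Y117.584
G01 X103.158 Y96.848
G01 X105.648 Y77.746
G01 X108.307 Y62.680
G01 X110.579 Y54.054
G01 X111.905 Y54.269
M5
G0 X50.609 Y170.201
M3 S689
G01 X49.361 Y176.475 F1273
G01 X45.807 Y181.794
G01 X40.488 Y185.348
G01 X34.214 Y186.596
G01 X27.940 Y185.348
G01 X22.621 Y181.794
G01 X19.067 Y176.475
G01 X17.819 Y170.201
G01 X19.067 Y163.927
G01 X22.621 Y158.608
G01 X27.940 Y155.054
G01 X34.214 Y153.806
G01 X40.488 Y155.054
G01 X45.807 Y158.608
G01 X49.361 Y163.927
G01 X50.609 Y170.201
M5
G0 X57.371 Y144.520
M3 S689
G01 X102.987 Y91.520 F1273
G01 X26.603 Y58.709
G01 X174.773 Y113.599
G01 X147.436 Y87.503
G01 X122.895 Y15.799
M5
G0 X16.864 Y90.664
M3 S689
G01 X84.619 Y183.089 F1273
G01 X45.852 Y124.883
G01 X96.249 Y154.587
G01 X94.678 Y144.943
G01 X182.217 Y102.105
G01 X16.864 Y90.664
M5
G0 X0.000 Y0.000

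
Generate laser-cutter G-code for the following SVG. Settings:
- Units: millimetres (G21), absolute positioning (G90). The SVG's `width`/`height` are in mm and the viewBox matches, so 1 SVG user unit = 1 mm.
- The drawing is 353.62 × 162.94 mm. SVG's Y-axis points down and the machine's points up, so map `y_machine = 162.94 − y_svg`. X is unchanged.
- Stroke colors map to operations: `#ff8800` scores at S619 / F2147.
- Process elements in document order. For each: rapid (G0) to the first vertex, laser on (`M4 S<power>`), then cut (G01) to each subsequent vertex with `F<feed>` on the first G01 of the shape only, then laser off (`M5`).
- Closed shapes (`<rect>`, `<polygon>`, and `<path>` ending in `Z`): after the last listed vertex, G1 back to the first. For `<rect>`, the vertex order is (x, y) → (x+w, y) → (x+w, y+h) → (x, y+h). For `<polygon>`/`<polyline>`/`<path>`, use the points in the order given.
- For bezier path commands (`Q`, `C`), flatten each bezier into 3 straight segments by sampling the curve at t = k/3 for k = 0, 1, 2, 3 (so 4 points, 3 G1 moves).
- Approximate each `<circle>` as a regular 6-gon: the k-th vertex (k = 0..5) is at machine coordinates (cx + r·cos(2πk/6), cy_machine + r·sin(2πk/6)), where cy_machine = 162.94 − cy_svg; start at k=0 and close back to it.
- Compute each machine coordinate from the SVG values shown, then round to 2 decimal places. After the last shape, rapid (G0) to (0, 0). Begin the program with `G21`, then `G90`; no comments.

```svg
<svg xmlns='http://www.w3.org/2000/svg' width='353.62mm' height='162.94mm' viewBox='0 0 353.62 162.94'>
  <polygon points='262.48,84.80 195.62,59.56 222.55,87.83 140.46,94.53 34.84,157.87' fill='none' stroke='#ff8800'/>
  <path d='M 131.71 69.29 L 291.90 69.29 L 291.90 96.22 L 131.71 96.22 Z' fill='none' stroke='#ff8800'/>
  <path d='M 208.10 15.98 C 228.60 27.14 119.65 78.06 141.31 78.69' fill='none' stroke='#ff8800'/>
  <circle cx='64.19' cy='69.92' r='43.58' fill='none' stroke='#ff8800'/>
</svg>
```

G21
G90
G0 X262.48 Y78.14
M4 S619
G01 X195.62 Y103.38 F2147
G01 X222.55 Y75.11
G01 X140.46 Y68.41
G01 X34.84 Y5.07
G01 X262.48 Y78.14
M5
G0 X131.71 Y93.65
M4 S619
G01 X291.90 Y93.65 F2147
G01 X291.90 Y66.72
G01 X131.71 Y66.72
G01 X131.71 Y93.65
M5
G0 X208.10 Y146.96
M4 S619
G01 X195.08 Y125.88 F2147
G01 X153.55 Y98.31
G01 X141.31 Y84.25
M5
G0 X107.77 Y93.02
M4 S619
G01 X85.98 Y130.76 F2147
G01 X42.40 Y130.76
G01 X20.61 Y93.02
G01 X42.40 Y55.28
G01 X85.98 Y55.28
G01 X107.77 Y93.02
M5
G0 X0.00 Y0.00

viewBox `0 0 353.62 162.94` with mm width/height → 1 unit = 1 mm. Flip: y_m = 162.94 − y_svg.

**Shape 1** — `<polygon>` closed polygon, stroke `#ff8800` → score (S619, F2147). Machine vertices: (262.48,78.14) → (195.62,103.38) → (222.55,75.11) → (140.46,68.41) → (34.84,5.07) → (262.48,78.14). Closed: final G1 returns to the first vertex.

**Shape 2** — `<path>` rectangle, stroke `#ff8800` → score (S619, F2147). Machine vertices: (131.71,93.65) → (291.90,93.65) → (291.90,66.72) → (131.71,66.72) → (131.71,93.65). Closed: final G1 returns to the first vertex.

**Shape 3** — `<path>` cubic bezier, stroke `#ff8800` → score (S619, F2147). Control points (SVG): P0=(208.10,15.98), P1=(228.60,27.14), P2=(119.65,78.06), P3=(141.31,78.69); sampled at t=k/3. Machine vertices: (208.10,146.96) → (195.08,125.88) → (153.55,98.31) → (141.31,84.25). Open path.

**Shape 4** — `<circle>` circle, stroke `#ff8800` → score (S619, F2147). Machine vertices: (107.77,93.02) → (85.98,130.76) → (42.40,130.76) → (20.61,93.02) → (42.40,55.28) → (85.98,55.28) → (107.77,93.02). Closed: final G1 returns to the first vertex.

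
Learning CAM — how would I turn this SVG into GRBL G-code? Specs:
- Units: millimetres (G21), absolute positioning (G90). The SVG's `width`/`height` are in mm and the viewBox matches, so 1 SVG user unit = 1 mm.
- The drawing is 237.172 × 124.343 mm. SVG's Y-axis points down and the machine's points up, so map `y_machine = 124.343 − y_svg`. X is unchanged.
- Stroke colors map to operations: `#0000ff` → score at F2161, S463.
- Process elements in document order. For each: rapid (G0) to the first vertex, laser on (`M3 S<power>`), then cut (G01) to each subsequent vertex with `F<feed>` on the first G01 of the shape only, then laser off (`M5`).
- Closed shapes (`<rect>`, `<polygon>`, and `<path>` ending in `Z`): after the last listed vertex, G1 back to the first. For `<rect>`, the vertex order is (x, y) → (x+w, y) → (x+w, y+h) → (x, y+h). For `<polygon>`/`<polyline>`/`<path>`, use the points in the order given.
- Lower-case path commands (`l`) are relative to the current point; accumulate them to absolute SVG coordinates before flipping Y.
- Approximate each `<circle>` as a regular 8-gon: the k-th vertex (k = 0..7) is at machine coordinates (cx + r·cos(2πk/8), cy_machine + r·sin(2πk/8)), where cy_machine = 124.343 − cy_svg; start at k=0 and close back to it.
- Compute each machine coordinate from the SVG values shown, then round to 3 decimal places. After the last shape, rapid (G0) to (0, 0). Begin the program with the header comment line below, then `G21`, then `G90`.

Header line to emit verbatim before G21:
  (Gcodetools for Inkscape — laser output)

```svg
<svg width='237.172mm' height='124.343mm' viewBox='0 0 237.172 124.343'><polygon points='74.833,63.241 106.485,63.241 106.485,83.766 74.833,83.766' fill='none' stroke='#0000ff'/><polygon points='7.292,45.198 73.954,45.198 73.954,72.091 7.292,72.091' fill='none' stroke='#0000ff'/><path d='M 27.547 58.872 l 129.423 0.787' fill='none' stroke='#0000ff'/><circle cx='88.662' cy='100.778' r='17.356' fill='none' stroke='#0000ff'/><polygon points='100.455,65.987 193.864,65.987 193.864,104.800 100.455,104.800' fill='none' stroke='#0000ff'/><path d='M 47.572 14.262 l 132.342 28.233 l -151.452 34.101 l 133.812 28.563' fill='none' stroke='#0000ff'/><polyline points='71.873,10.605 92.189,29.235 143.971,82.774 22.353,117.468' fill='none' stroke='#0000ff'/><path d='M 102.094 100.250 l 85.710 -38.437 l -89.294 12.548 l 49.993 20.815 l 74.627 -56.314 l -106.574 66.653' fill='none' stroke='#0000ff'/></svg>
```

(Gcodetools for Inkscape — laser output)
G21
G90
G0 X74.833 Y61.102
M3 S463
G01 X106.485 Y61.102 F2161
G01 X106.485 Y40.577
G01 X74.833 Y40.577
G01 X74.833 Y61.102
M5
G0 X7.292 Y79.145
M3 S463
G01 X73.954 Y79.145 F2161
G01 X73.954 Y52.252
G01 X7.292 Y52.252
G01 X7.292 Y79.145
M5
G0 X27.547 Y65.471
M3 S463
G01 X156.970 Y64.684 F2161
M5
G0 X106.018 Y23.565
M3 S463
G01 X100.935 Y35.838 F2161
G01 X88.662 Y40.921
G01 X76.389 Y35.838
G01 X71.306 Y23.565
G01 X76.389 Y11.292
G01 X88.662 Y6.209
G01 X100.935 Y11.292
G01 X106.018 Y23.565
M5
G0 X100.455 Y58.356
M3 S463
G01 X193.864 Y58.356 F2161
G01 X193.864 Y19.543
G01 X100.455 Y19.543
G01 X100.455 Y58.356
M5
G0 X47.572 Y110.081
M3 S463
G01 X179.914 Y81.848 F2161
G01 X28.462 Y47.747
G01 X162.274 Y19.184
M5
G0 X71.873 Y113.738
M3 S463
G01 X92.189 Y95.108 F2161
G01 X143.971 Y41.569
G01 X22.353 Y6.875
M5
G0 X102.094 Y24.093
M3 S463
G01 X187.804 Y62.530 F2161
G01 X98.510 Y49.982
G01 X148.503 Y29.167
G01 X223.130 Y85.481
G01 X116.556 Y18.828
M5
G0 X0.000 Y0.000

viewBox `0 0 237.172 124.343` with mm width/height → 1 unit = 1 mm. Flip: y_m = 124.343 − y_svg.

**Shape 1** — `<polygon>` rectangle, stroke `#0000ff` → score (S463, F2161). Machine vertices: (74.833,61.102) → (106.485,61.102) → (106.485,40.577) → (74.833,40.577) → (74.833,61.102). Closed: final G1 returns to the first vertex.

**Shape 2** — `<polygon>` rectangle, stroke `#0000ff` → score (S463, F2161). Machine vertices: (7.292,79.145) → (73.954,79.145) → (73.954,52.252) → (7.292,52.252) → (7.292,79.145). Closed: final G1 returns to the first vertex.

**Shape 3** — `<path>` line segment, stroke `#0000ff` → score (S463, F2161). Machine vertices: (27.547,65.471) → (156.970,64.684). Open path.

**Shape 4** — `<circle>` circle, stroke `#0000ff` → score (S463, F2161). Machine vertices: (106.018,23.565) → (100.935,35.838) → (88.662,40.921) → (76.389,35.838) → (71.306,23.565) → (76.389,11.292) → (88.662,6.209) → (100.935,11.292) → (106.018,23.565). Closed: final G1 returns to the first vertex.

**Shape 5** — `<polygon>` rectangle, stroke `#0000ff` → score (S463, F2161). Machine vertices: (100.455,58.356) → (193.864,58.356) → (193.864,19.543) → (100.455,19.543) → (100.455,58.356). Closed: final G1 returns to the first vertex.

**Shape 6** — `<path>` open polyline, stroke `#0000ff` → score (S463, F2161). Machine vertices: (47.572,110.081) → (179.914,81.848) → (28.462,47.747) → (162.274,19.184). Open path.

**Shape 7** — `<polyline>` open polyline, stroke `#0000ff` → score (S463, F2161). Machine vertices: (71.873,113.738) → (92.189,95.108) → (143.971,41.569) → (22.353,6.875). Open path.

**Shape 8** — `<path>` open polyline, stroke `#0000ff` → score (S463, F2161). Machine vertices: (102.094,24.093) → (187.804,62.530) → (98.510,49.982) → (148.503,29.167) → (223.130,85.481) → (116.556,18.828). Open path.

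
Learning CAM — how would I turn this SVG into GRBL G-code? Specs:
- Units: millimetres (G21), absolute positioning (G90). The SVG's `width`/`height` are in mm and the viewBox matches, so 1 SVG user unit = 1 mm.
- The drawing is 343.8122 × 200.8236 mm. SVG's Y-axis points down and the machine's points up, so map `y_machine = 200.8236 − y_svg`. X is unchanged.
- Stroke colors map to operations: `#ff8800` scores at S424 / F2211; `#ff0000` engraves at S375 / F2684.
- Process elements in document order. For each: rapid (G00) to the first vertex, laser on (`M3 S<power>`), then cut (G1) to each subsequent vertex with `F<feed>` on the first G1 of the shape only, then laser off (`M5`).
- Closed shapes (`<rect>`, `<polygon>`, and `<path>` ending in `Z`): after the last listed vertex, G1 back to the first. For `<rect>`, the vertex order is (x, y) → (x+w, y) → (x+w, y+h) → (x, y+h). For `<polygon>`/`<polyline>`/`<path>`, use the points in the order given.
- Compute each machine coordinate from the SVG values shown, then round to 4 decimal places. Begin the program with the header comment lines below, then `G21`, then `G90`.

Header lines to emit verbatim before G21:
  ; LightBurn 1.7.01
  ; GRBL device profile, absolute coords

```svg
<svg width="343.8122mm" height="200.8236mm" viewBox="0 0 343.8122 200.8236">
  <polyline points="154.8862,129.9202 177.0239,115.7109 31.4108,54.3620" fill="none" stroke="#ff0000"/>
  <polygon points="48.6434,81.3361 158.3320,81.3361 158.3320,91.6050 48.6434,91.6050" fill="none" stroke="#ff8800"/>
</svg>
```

; LightBurn 1.7.01
; GRBL device profile, absolute coords
G21
G90
G00 X154.8862 Y70.9034
M3 S375
G1 X177.0239 Y85.1127 F2684
G1 X31.4108 Y146.4616
M5
G00 X48.6434 Y119.4875
M3 S424
G1 X158.3320 Y119.4875 F2211
G1 X158.3320 Y109.2186
G1 X48.6434 Y109.2186
G1 X48.6434 Y119.4875
M5

Since the viewBox matches the mm dimensions, user units are millimetres directly. The only transform is the Y-flip y_m = 200.8236 − y_svg.

Shape 1 is a open polyline drawn with `<polyline>`. Its stroke #ff0000 means engrave at S375, F2684. After flipping Y the toolpath is (154.8862,70.9034) → (177.0239,85.1127) → (31.4108,146.4616).

Shape 2 is a rectangle drawn with `<polygon>`. Its stroke #ff8800 means score at S424, F2211. After flipping Y the toolpath is (48.6434,119.4875) → (158.3320,119.4875) → (158.3320,109.2186) → (48.6434,109.2186) → (48.6434,119.4875), returning to the start.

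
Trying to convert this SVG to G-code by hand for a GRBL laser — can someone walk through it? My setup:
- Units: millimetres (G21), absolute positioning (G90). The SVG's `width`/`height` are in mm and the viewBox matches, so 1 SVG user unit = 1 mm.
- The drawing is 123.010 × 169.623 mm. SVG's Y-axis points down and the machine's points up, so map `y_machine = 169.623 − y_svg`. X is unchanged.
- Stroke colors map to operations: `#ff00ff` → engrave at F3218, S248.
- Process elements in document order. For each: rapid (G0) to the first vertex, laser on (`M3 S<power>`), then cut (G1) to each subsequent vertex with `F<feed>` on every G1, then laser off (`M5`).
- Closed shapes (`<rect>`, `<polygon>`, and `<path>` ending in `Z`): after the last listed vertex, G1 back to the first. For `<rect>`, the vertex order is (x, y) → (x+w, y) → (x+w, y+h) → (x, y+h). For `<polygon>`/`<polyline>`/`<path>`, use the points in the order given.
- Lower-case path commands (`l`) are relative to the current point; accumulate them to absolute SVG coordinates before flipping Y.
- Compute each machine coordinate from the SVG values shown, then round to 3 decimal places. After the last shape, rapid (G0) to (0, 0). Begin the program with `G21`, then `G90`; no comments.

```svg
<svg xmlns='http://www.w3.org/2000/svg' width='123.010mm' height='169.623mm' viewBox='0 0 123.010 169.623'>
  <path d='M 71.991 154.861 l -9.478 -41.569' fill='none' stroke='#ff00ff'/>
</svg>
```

G21
G90
G0 X71.991 Y14.762
M3 S248
G1 X62.513 Y56.331 F3218
M5
G0 X0.000 Y0.000

Since the viewBox matches the mm dimensions, user units are millimetres directly. The only transform is the Y-flip y_m = 169.623 − y_svg.

Shape 1 is a line segment drawn with `<path>`. Its stroke #ff00ff means engrave at S248, F3218. After flipping Y the toolpath is (71.991,14.762) → (62.513,56.331).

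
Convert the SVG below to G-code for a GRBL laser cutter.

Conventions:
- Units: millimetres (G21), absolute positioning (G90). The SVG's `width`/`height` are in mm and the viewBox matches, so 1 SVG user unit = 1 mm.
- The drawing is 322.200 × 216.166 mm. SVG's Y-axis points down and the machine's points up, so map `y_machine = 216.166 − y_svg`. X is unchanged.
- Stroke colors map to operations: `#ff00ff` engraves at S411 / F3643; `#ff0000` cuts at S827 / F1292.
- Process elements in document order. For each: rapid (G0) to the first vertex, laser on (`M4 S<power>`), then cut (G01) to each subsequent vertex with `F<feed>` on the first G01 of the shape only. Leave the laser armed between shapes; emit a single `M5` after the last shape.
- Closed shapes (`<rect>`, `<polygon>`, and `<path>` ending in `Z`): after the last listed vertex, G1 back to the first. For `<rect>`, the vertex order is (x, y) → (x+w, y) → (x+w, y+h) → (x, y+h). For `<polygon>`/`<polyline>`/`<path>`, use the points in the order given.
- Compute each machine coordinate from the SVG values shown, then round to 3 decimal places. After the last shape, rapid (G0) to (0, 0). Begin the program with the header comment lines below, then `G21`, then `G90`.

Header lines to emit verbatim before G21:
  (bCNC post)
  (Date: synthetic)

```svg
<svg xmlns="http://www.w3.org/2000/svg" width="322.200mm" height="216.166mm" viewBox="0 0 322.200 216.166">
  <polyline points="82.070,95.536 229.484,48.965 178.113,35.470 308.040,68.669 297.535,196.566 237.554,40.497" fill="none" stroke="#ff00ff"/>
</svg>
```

(bCNC post)
(Date: synthetic)
G21
G90
G0 X82.070 Y120.630
M4 S411
G01 X229.484 Y167.201 F3643
G01 X178.113 Y180.696
G01 X308.040 Y147.497
G01 X297.535 Y19.600
G01 X237.554 Y175.669
M5
G0 X0.000 Y0.000

Since the viewBox matches the mm dimensions, user units are millimetres directly. The only transform is the Y-flip y_m = 216.166 − y_svg.

Shape 1 is a open polyline drawn with `<polyline>`. Its stroke #ff00ff means engrave at S411, F3643. After flipping Y the toolpath is (82.070,120.630) → (229.484,167.201) → (178.113,180.696) → (308.040,147.497) → (297.535,19.600) → (237.554,175.669).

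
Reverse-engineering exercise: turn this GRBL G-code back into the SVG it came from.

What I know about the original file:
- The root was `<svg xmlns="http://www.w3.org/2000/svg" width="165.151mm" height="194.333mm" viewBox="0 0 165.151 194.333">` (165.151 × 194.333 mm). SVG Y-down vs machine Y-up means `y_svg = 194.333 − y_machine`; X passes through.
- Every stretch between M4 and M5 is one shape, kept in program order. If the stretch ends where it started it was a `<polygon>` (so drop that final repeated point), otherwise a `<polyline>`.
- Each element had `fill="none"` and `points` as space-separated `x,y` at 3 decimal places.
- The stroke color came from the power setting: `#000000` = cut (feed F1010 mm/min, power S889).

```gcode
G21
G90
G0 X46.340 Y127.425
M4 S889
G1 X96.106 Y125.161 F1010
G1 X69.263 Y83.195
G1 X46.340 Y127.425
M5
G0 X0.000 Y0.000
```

<svg xmlns="http://www.w3.org/2000/svg" width="165.151mm" height="194.333mm" viewBox="0 0 165.151 194.333">
  <polygon points="46.340,66.908 96.106,69.172 69.263,111.138" fill="none" stroke="#000000"/>
</svg>

Each laser-on run becomes one SVG element. Flip Y back into SVG space with y_svg = 194.333 − y_machine. Every run uses S889, so all elements get stroke `#000000` (cut).

Run 1: The run returns to its start, so emit a `<polygon>` with points (Y-flipped): 46.340,66.908 96.106,69.172 69.263,111.138.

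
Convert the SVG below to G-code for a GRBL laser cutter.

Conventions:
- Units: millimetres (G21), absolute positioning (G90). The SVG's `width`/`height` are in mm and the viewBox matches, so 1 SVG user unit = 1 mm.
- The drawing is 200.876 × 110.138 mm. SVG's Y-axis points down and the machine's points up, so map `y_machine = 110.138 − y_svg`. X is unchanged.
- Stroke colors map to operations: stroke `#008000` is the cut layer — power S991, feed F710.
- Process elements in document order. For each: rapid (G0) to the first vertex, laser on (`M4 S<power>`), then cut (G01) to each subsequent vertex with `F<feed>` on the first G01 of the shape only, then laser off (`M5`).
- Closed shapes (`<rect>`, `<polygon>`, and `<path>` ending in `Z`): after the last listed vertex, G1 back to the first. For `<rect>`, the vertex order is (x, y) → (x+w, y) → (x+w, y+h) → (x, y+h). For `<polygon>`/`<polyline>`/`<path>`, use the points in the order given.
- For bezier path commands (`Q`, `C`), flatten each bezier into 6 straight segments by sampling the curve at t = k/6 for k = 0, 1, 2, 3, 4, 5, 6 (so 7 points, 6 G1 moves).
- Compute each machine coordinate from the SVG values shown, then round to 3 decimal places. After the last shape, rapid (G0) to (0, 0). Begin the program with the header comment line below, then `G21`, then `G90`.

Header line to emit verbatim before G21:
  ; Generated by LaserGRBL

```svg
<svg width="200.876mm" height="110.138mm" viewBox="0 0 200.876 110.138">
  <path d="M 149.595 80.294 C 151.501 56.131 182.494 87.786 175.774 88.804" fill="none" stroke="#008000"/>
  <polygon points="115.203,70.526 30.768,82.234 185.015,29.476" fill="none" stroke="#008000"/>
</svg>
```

; Generated by LaserGRBL
G21
G90
G0 X149.595 Y29.844
M4 S991
G01 X152.663 Y37.674 F710
G01 X158.723 Y38.603
G01 X165.919 Y35.032
G01 X172.397 Y29.362
G01 X176.301 Y23.996
G01 X175.774 Y21.334
M5
G0 X115.203 Y39.612
M4 S991
G01 X30.768 Y27.904 F710
G01 X185.015 Y80.662
G01 X115.203 Y39.612
M5
G0 X0.000 Y0.000

viewBox `0 0 200.876 110.138` with mm width/height → 1 unit = 1 mm. Flip: y_m = 110.138 − y_svg.

**Shape 1** — `<path>` cubic bezier, stroke `#008000` → cut (S991, F710). Control points (SVG): P0=(149.595,80.294), P1=(151.501,56.131), P2=(182.494,87.786), P3=(175.774,88.804); sampled at t=k/6. Machine vertices: (149.595,29.844) → (152.663,37.674) → (158.723,38.603) → (165.919,35.032) → (172.397,29.362) → (176.301,23.996) → (175.774,21.334). Open path.

**Shape 2** — `<polygon>` closed polygon, stroke `#008000` → cut (S991, F710). Machine vertices: (115.203,39.612) → (30.768,27.904) → (185.015,80.662) → (115.203,39.612). Closed: final G1 returns to the first vertex.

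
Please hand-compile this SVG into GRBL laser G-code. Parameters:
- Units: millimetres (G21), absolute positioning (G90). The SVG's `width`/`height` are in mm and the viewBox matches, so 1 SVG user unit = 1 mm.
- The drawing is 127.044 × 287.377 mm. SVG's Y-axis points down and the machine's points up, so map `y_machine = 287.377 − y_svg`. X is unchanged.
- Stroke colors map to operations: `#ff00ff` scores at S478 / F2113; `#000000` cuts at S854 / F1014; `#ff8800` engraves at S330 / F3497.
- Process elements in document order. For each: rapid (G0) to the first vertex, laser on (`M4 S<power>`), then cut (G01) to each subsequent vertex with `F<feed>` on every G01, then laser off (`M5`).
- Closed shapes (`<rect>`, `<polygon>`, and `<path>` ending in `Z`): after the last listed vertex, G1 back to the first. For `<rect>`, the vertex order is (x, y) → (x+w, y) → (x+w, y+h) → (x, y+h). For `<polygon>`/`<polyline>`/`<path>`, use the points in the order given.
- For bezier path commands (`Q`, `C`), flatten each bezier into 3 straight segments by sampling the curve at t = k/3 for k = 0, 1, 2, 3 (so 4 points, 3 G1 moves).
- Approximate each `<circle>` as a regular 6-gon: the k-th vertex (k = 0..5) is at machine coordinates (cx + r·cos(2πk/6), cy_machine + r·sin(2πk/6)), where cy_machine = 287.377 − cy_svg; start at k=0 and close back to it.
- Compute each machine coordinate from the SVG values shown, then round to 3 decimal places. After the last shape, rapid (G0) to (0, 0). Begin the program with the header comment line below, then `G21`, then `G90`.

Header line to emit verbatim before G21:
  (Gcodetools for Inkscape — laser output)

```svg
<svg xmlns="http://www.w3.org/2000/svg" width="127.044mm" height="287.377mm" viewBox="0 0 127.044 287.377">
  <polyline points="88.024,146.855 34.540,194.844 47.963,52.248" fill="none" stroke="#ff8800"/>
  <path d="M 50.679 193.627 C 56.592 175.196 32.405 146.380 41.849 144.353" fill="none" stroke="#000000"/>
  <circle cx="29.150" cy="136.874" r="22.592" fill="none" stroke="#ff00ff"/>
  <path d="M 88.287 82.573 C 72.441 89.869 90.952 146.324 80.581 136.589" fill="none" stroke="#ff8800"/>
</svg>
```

1 u = 1 mm; y_m = 287.377 − y.

[1] `<polyline>` open polyline, #ff8800→engrave S330 F3497: (88.024,140.522) → (34.540,92.533) → (47.963,235.129)

[2] `<path>` cubic bezier, #000000→cut S854 F1014: (50.679,93.750) → (48.919,114.266) → (41.255,133.444) → (41.849,143.024)

[3] `<circle>` circle, #ff00ff→score S478 F2113: (51.742,150.503) → (40.446,170.068) → (17.854,170.068) → (6.558,150.503) → (17.854,130.938) → (40.446,130.938) → (51.742,150.503) (closed)

[4] `<path>` cubic bezier, #ff8800→engrave S330 F3497: (88.287,204.804) → (81.551,185.394) → (83.667,158.844) → (80.581,150.788)

(Gcodetools for Inkscape — laser output)
G21
G90
G0 X88.024 Y140.522
M4 S330
G01 X34.540 Y92.533 F3497
G01 X47.963 Y235.129 F3497
M5
G0 X50.679 Y93.750
M4 S854
G01 X48.919 Y114.266 F1014
G01 X41.255 Y133.444 F1014
G01 X41.849 Y143.024 F1014
M5
G0 X51.742 Y150.503
M4 S478
G01 X40.446 Y170.068 F2113
G01 X17.854 Y170.068 F2113
G01 X6.558 Y150.503 F2113
G01 X17.854 Y130.938 F2113
G01 X40.446 Y130.938 F2113
G01 X51.742 Y150.503 F2113
M5
G0 X88.287 Y204.804
M4 S330
G01 X81.551 Y185.394 F3497
G01 X83.667 Y158.844 F3497
G01 X80.581 Y150.788 F3497
M5
G0 X0.000 Y0.000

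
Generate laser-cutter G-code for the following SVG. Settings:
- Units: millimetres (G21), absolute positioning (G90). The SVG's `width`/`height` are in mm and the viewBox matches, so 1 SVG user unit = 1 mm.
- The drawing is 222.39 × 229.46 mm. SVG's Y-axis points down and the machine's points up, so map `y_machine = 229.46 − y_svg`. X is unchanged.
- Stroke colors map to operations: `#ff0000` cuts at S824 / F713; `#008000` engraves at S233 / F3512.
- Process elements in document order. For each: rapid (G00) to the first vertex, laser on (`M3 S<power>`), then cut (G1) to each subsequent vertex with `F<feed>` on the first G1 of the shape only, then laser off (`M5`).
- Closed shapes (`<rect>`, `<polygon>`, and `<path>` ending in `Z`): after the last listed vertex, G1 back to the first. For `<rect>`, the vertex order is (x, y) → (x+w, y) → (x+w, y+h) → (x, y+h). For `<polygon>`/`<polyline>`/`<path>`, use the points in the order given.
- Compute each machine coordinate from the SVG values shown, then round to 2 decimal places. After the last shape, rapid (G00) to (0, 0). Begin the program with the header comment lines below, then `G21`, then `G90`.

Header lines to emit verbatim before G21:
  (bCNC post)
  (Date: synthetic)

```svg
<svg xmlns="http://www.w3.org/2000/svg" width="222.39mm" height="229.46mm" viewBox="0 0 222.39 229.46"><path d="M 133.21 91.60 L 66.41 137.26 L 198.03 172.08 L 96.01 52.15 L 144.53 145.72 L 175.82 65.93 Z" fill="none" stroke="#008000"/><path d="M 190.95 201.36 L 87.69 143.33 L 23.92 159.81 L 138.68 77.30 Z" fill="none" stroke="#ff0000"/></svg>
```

viewBox `0 0 222.39 229.46` with mm width/height → 1 unit = 1 mm. Flip: y_m = 229.46 − y_svg.

**Shape 1** — `<path>` closed polygon, stroke `#008000` → engrave (S233, F3512). Machine vertices: (133.21,137.86) → (66.41,92.20) → (198.03,57.38) → (96.01,177.31) → (144.53,83.74) → (175.82,163.53) → (133.21,137.86). Closed: final G1 returns to the first vertex.

**Shape 2** — `<path>` closed polygon, stroke `#ff0000` → cut (S824, F713). Machine vertices: (190.95,28.10) → (87.69,86.13) → (23.92,69.65) → (138.68,152.16) → (190.95,28.10). Closed: final G1 returns to the first vertex.

(bCNC post)
(Date: synthetic)
G21
G90
G00 X133.21 Y137.86
M3 S233
G1 X66.41 Y92.20 F3512
G1 X198.03 Y57.38
G1 X96.01 Y177.31
G1 X144.53 Y83.74
G1 X175.82 Y163.53
G1 X133.21 Y137.86
M5
G00 X190.95 Y28.10
M3 S824
G1 X87.69 Y86.13 F713
G1 X23.92 Y69.65
G1 X138.68 Y152.16
G1 X190.95 Y28.10
M5
G00 X0.00 Y0.00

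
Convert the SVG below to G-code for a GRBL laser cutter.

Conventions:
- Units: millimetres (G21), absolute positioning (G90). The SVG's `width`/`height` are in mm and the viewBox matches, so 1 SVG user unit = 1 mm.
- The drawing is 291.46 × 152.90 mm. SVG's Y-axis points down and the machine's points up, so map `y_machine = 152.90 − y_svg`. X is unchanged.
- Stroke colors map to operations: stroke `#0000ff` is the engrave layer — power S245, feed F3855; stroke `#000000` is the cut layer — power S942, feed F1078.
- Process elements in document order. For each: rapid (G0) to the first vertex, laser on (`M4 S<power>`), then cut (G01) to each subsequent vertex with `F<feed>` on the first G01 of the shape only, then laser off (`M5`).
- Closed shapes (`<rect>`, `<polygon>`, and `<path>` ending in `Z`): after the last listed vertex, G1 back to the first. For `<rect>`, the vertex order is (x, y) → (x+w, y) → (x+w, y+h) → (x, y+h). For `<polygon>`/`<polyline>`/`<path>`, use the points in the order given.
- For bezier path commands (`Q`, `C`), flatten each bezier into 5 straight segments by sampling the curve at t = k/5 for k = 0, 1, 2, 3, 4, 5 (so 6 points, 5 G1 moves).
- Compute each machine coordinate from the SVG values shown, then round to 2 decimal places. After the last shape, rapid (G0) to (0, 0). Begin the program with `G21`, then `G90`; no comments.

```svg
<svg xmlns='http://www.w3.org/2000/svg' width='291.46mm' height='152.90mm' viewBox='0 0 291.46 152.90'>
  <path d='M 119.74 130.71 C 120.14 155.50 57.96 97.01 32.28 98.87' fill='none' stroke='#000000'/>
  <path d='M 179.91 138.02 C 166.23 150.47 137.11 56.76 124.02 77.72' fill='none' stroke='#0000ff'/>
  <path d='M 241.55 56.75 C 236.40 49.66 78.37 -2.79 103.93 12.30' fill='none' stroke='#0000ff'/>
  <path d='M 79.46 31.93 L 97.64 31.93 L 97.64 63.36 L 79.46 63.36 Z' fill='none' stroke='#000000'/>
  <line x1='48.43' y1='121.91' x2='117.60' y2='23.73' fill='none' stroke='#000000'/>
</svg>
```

G21
G90
G0 X119.74 Y22.19
M4 S942
G01 X113.26 Y16.16 F1078
G01 X96.52 Y23.22
G01 X74.27 Y36.49
G01 X51.28 Y49.05
G01 X32.28 Y54.03
M5
G0 X179.91 Y14.88
M4 S245
G01 X170.10 Y18.38 F3855
G01 X158.10 Y36.76
G01 X145.41 Y59.42
G01 X133.55 Y75.76
G01 X124.02 Y75.18
M5
G0 X241.55 Y96.15
M4 S245
G01 X222.81 Y104.94 F3855
G01 X183.52 Y119.21
G01 X139.85 Y133.51
G01 X107.93 Y142.45
G01 X103.93 Y140.60
M5
G0 X79.46 Y120.97
M4 S942
G01 X97.64 Y120.97 F1078
G01 X97.64 Y89.54
G01 X79.46 Y89.54
G01 X79.46 Y120.97
M5
G0 X48.43 Y30.99
M4 S942
G01 X117.60 Y129.17 F1078
M5
G0 X0.00 Y0.00

1 u = 1 mm; y_m = 152.90 − y.

[1] `<path>` cubic bezier, #000000→cut S942 F1078: (119.74,22.19) → (113.26,16.16) → (96.52,23.22) → (74.27,36.49) → (51.28,49.05) → (32.28,54.03)

[2] `<path>` cubic bezier, #0000ff→engrave S245 F3855: (179.91,14.88) → (170.10,18.38) → (158.10,36.76) → (145.41,59.42) → (133.55,75.76) → (124.02,75.18)

[3] `<path>` cubic bezier, #0000ff→engrave S245 F3855: (241.55,96.15) → (222.81,104.94) → (183.52,119.21) → (139.85,133.51) → (107.93,142.45) → (103.93,140.60)

[4] `<path>` rectangle, #000000→cut S942 F1078: (79.46,120.97) → (97.64,120.97) → (97.64,89.54) → (79.46,89.54) → (79.46,120.97) (closed)

[5] `<line>` line segment, #000000→cut S942 F1078: (48.43,30.99) → (117.60,129.17)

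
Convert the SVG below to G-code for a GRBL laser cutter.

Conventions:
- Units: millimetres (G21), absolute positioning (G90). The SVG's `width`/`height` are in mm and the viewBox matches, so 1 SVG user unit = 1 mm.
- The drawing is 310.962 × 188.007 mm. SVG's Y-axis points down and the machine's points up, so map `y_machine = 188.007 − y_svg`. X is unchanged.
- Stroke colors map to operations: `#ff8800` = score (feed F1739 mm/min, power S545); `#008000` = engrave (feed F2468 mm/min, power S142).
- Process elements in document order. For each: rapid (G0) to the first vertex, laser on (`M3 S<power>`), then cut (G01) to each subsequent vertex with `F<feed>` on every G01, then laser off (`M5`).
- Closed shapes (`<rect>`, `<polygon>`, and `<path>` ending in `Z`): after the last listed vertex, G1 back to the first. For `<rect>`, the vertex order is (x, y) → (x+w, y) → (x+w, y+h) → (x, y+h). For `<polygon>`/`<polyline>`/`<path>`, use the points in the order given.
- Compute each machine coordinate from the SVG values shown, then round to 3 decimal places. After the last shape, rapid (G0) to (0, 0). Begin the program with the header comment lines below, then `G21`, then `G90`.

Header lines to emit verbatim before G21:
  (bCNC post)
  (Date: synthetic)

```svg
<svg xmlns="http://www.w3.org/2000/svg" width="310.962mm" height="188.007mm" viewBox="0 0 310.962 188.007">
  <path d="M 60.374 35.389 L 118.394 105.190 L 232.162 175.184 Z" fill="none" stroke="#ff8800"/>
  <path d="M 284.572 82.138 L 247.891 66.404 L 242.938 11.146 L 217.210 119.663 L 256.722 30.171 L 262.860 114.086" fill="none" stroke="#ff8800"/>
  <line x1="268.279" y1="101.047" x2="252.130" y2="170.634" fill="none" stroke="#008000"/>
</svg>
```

1 u = 1 mm; y_m = 188.007 − y.

[1] `<path>` closed polygon, #ff8800→score S545 F1739: (60.374,152.618) → (118.394,82.817) → (232.162,12.823) → (60.374,152.618) (closed)

[2] `<path>` open polyline, #ff8800→score S545 F1739: (284.572,105.869) → (247.891,121.603) → (242.938,176.861) → (217.210,68.344) → (256.722,157.836) → (262.860,73.921)

[3] `<line>` line segment, #008000→engrave S142 F2468: (268.279,86.960) → (252.130,17.373)

(bCNC post)
(Date: synthetic)
G21
G90
G0 X60.374 Y152.618
M3 S545
G01 X118.394 Y82.817 F1739
G01 X232.162 Y12.823 F1739
G01 X60.374 Y152.618 F1739
M5
G0 X284.572 Y105.869
M3 S545
G01 X247.891 Y121.603 F1739
G01 X242.938 Y176.861 F1739
G01 X217.210 Y68.344 F1739
G01 X256.722 Y157.836 F1739
G01 X262.860 Y73.921 F1739
M5
G0 X268.279 Y86.960
M3 S142
G01 X252.130 Y17.373 F2468
M5
G0 X0.000 Y0.000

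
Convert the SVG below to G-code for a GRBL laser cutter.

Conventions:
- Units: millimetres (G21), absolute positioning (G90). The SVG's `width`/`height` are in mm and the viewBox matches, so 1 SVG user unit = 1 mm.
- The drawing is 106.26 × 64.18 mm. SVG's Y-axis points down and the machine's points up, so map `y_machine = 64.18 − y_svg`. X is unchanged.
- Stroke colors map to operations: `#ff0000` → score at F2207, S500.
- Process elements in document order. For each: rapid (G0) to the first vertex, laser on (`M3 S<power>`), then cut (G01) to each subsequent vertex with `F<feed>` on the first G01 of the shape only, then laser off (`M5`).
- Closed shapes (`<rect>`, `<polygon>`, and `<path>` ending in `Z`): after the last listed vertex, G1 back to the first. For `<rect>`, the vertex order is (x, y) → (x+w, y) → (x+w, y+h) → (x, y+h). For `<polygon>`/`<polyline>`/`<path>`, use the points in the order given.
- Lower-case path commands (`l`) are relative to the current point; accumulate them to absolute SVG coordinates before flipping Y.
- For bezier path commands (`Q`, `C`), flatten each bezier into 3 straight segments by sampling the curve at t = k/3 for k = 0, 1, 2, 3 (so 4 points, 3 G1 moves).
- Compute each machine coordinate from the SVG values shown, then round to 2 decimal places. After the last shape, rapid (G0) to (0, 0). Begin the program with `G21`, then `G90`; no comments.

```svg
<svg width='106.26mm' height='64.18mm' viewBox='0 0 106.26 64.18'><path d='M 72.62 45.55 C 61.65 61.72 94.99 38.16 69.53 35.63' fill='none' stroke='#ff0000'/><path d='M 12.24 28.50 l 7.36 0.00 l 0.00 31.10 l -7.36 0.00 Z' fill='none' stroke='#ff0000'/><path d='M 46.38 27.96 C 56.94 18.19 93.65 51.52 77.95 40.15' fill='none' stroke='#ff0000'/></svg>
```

G21
G90
G0 X72.62 Y18.63
M3 S500
G01 X72.60 Y13.45 F2207
G01 X79.21 Y21.26
G01 X69.53 Y28.55
M5
G0 X12.24 Y35.68
M3 S500
G01 X19.60 Y35.68 F2207
G01 X19.60 Y4.58
G01 X12.24 Y4.58
G01 X12.24 Y35.68
M5
G0 X46.38 Y36.22
M3 S500
G01 X62.75 Y34.88 F2207
G01 X79.09 Y24.31
G01 X77.95 Y24.03
M5
G0 X0.00 Y0.00

Since the viewBox matches the mm dimensions, user units are millimetres directly. The only transform is the Y-flip y_m = 64.18 − y_svg.

Shape 1 is a cubic bezier drawn with `<path>`. Its stroke #ff0000 means score at S500, F2207. After flipping Y the toolpath is (72.62,18.63) → (72.60,13.45) → (79.21,21.26) → (69.53,28.55).

Shape 2 is a rectangle drawn with `<path>`. Its stroke #ff0000 means score at S500, F2207. After flipping Y the toolpath is (12.24,35.68) → (19.60,35.68) → (19.60,4.58) → (12.24,4.58) → (12.24,35.68), returning to the start.

Shape 3 is a cubic bezier drawn with `<path>`. Its stroke #ff0000 means score at S500, F2207. After flipping Y the toolpath is (46.38,36.22) → (62.75,34.88) → (79.09,24.31) → (77.95,24.03).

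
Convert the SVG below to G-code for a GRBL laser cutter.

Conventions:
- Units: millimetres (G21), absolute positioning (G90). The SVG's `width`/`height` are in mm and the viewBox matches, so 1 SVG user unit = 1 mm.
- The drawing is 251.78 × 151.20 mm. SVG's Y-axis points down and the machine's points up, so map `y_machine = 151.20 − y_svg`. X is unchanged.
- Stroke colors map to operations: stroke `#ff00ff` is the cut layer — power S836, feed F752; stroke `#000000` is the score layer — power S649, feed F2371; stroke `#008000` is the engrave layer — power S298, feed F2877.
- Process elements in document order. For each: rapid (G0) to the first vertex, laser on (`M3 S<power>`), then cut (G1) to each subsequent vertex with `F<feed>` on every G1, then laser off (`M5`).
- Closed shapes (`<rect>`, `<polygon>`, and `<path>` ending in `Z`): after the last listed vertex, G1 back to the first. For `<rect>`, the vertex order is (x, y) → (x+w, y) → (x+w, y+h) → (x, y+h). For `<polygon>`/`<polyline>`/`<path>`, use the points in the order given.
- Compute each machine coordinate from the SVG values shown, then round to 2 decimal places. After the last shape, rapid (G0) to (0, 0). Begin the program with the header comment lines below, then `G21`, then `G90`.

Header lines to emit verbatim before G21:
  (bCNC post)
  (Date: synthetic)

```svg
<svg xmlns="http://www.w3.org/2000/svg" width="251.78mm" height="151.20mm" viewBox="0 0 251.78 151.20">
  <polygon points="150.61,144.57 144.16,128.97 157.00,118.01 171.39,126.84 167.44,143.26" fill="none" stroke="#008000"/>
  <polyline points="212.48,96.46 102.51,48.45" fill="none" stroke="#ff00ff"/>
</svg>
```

(bCNC post)
(Date: synthetic)
G21
G90
G0 X150.61 Y6.63
M3 S298
G1 X144.16 Y22.23 F2877
G1 X157.00 Y33.19 F2877
G1 X171.39 Y24.36 F2877
G1 X167.44 Y7.94 F2877
G1 X150.61 Y6.63 F2877
M5
G0 X212.48 Y54.74
M3 S836
G1 X102.51 Y102.75 F752
M5
G0 X0.00 Y0.00

viewBox `0 0 251.78 151.20` with mm width/height → 1 unit = 1 mm. Flip: y_m = 151.20 − y_svg.

**Shape 1** — `<polygon>` regular polygon, stroke `#008000` → engrave (S298, F2877). Machine vertices: (150.61,6.63) → (144.16,22.23) → (157.00,33.19) → (171.39,24.36) → (167.44,7.94) → (150.61,6.63). Closed: final G1 returns to the first vertex.

**Shape 2** — `<polyline>` line segment, stroke `#ff00ff` → cut (S836, F752). Machine vertices: (212.48,54.74) → (102.51,102.75). Open path.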